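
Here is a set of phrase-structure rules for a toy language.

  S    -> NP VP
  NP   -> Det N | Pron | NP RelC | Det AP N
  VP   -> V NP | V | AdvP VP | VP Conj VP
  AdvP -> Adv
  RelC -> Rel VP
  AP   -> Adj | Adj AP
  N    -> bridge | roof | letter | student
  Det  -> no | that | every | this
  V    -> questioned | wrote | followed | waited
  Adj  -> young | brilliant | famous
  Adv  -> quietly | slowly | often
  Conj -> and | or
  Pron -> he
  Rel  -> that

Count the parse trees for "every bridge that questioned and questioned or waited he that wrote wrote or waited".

4

Two of the 4 distinct bracketings:
[S [NP [NP [Det every] [N bridge]] [RelC [Rel that] [VP [VP [V questioned]] [Conj and] [VP [VP [V questioned]] [Conj or] [VP [V waited] [NP [NP [Pron he]] [RelC [Rel that] [VP [V wrote]]]]]]]]] [VP [VP [V wrote]] [Conj or] [VP [V waited]]]]
[S [NP [NP [Det every] [N bridge]] [RelC [Rel that] [VP [VP [VP [V questioned]] [Conj and] [VP [V questioned]]] [Conj or] [VP [V waited] [NP [NP [Pron he]] [RelC [Rel that] [VP [V wrote]]]]]]]] [VP [VP [V wrote]] [Conj or] [VP [V waited]]]]
The trees differ in how a recursive rule is bracketed over the same span.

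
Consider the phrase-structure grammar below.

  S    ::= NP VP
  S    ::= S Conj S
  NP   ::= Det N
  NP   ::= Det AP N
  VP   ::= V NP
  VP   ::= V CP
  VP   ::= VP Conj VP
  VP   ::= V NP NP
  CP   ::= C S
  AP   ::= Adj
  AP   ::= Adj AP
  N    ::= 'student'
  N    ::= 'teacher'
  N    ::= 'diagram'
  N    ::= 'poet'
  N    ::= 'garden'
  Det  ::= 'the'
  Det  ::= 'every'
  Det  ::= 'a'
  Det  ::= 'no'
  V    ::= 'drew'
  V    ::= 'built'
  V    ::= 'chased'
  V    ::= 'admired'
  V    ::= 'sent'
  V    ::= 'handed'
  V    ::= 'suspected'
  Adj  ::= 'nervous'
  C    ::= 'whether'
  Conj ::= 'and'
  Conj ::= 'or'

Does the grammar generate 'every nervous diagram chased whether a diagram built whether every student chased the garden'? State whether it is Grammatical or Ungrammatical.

Grammatical

S
  NP
    Det: every
    AP
      Adj: nervous
    N: diagram
  VP
    V: chased
    CP
      C: whether
      S
        NP
          Det: a
          N: diagram
        VP
          V: built
          CP
            C: whether
            S
              NP
                Det: every
                N: student
              VP
                V: chased
                NP
                  Det: the
                  N: garden
Each bracket corresponds to one application of a listed rule, so the string is derivable from S.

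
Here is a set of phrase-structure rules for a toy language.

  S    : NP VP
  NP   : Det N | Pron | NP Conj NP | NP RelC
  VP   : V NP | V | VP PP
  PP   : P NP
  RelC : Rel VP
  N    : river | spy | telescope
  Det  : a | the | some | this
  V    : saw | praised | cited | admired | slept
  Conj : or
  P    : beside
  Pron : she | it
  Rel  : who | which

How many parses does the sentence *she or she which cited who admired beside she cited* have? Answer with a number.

3

Two of the 3 distinct bracketings:
[S [NP [NP [Pron she]] [Conj or] [NP [NP [NP [Pron she]] [RelC [Rel which] [VP [V cited]]]] [RelC [Rel who] [VP [VP [V admired]] [PP [P beside] [NP [Pron she]]]]]]] [VP [V cited]]]
[S [NP [NP [NP [Pron she]] [Conj or] [NP [NP [Pron she]] [RelC [Rel which] [VP [V cited]]]]] [RelC [Rel who] [VP [VP [V admired]] [PP [P beside] [NP [Pron she]]]]]] [VP [V cited]]]
The trees differ in how a recursive rule is bracketed over the same span.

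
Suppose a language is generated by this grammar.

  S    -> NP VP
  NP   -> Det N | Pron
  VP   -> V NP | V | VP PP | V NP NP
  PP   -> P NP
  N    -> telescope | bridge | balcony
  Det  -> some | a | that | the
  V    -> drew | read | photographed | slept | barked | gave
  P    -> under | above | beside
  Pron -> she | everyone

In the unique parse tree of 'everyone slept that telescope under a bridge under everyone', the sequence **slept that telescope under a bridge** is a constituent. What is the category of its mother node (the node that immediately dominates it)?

VP

[S [NP [Pron everyone]] [VP [VP [VP [V slept] [NP [Det that] [N telescope]]] [PP [P under] [NP [Det a] [N bridge]]]] [PP [P under] [NP [Pron everyone]]]]]
The span 'slept that telescope under a bridge' is the VP node built by VP → VP PP.
Its mother is the VP built by VP → VP PP.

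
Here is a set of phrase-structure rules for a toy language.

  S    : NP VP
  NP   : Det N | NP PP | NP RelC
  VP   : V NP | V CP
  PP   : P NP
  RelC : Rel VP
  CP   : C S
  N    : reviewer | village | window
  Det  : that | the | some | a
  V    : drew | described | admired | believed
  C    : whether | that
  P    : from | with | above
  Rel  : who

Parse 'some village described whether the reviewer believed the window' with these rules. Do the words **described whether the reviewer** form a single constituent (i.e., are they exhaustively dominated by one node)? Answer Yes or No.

No

[S [NP [Det some] [N village]] [VP [V described] [CP [C whether] [S [NP [Det the] [N reviewer]] [VP [V believed] [NP [Det the] [N window]]]]]]]
The smallest constituent containing 'described whether the reviewer' is the VP spanning 'described whether the reviewer believed the window'; no single node in the tree dominates exactly the given words.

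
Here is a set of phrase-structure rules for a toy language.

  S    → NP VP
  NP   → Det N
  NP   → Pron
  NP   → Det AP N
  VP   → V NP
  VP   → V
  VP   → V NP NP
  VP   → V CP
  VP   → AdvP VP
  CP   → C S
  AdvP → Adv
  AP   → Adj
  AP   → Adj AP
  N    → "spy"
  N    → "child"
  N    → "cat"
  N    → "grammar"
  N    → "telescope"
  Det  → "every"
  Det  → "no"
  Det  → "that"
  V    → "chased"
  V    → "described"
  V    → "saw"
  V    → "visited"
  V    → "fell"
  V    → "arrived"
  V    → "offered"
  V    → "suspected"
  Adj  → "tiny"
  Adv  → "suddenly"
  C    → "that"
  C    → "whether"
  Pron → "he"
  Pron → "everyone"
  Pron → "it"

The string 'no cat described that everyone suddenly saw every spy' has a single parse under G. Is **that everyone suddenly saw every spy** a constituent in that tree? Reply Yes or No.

Yes

[S [NP [Det no] [N cat]] [VP [V described] [CP [C that] [S [NP [Pron everyone]] [VP [AdvP [Adv suddenly]] [VP [V saw] [NP [Det every] [N spy]]]]]]]]
The words 'that everyone suddenly saw every spy' are exhaustively dominated by a single CP node (built by CP → C S), so they form a constituent.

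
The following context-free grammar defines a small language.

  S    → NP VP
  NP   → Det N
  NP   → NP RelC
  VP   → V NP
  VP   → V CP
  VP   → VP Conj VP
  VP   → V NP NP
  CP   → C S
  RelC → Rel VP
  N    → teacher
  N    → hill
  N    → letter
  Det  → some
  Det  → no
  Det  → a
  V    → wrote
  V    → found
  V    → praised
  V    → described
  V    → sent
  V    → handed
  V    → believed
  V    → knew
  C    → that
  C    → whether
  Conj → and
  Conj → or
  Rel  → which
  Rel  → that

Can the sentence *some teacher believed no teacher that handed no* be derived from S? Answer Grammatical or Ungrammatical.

For S → NP VP, the only prefix that parses as NP is 'some teacher', but the remainder 'believed no teacher that handed no' is not a VP under these rules.

Ungrammatical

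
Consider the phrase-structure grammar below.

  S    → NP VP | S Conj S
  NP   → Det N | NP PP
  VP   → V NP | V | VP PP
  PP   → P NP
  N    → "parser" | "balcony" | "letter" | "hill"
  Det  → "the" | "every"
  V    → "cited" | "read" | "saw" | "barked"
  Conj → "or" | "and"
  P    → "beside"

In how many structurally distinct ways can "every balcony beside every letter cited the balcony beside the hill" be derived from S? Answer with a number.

2

The two bracketings:
[S [NP [NP [Det every] [N balcony]] [PP [P beside] [NP [Det every] [N letter]]]] [VP [V cited] [NP [NP [Det the] [N balcony]] [PP [P beside] [NP [Det the] [N hill]]]]]]
[S [NP [NP [Det every] [N balcony]] [PP [P beside] [NP [Det every] [N letter]]]] [VP [VP [V cited] [NP [Det the] [N balcony]]] [PP [P beside] [NP [Det the] [N hill]]]]]
The difference turns on whether VP → VP PP is used at the relevant span, versus an alternative expansion of VP.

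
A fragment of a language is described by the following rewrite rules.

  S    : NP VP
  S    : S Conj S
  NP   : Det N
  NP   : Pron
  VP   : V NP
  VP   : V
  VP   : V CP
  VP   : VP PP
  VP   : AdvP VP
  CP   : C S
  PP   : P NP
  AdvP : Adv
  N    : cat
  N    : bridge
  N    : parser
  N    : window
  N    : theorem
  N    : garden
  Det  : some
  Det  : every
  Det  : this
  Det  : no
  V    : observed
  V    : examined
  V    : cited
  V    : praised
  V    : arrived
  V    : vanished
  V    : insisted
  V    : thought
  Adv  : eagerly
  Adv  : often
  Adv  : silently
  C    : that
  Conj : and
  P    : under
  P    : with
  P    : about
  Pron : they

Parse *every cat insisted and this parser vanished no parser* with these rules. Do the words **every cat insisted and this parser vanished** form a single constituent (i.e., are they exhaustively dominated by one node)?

No

[S [S [NP [Det every] [N cat]] [VP [V insisted]]] [Conj and] [S [NP [Det this] [N parser]] [VP [V vanished] [NP [Det no] [N parser]]]]]
The smallest constituent containing 'every cat insisted and this parser vanished' is the S spanning 'every cat insisted and this parser vanished no parser'; no single node in the tree dominates exactly the given words.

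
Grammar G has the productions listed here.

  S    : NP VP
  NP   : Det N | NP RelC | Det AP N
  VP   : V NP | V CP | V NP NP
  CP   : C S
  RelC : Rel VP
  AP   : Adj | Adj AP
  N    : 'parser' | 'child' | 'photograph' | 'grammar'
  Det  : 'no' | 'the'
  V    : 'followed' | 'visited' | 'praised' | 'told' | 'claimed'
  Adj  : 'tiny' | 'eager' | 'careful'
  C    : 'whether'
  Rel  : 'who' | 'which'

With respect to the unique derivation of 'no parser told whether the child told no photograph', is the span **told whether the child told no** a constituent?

No

[S [NP [Det no] [N parser]] [VP [V told] [CP [C whether] [S [NP [Det the] [N child]] [VP [V told] [NP [Det no] [N photograph]]]]]]]
The smallest constituent containing 'told whether the child told no' is the VP spanning 'told whether the child told no photograph'; no single node in the tree dominates exactly the given words.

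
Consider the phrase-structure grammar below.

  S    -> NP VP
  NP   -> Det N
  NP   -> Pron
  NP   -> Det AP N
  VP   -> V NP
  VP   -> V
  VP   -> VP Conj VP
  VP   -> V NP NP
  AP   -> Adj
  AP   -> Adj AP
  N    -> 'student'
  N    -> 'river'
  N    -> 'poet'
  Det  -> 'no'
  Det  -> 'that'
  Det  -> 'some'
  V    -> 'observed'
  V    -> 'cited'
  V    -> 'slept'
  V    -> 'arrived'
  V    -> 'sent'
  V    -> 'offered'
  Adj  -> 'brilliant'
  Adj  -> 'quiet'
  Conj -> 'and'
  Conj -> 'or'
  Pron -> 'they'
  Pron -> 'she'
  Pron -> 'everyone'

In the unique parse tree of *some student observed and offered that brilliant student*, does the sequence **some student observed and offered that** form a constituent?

[S [NP [Det some] [N student]] [VP [VP [V observed]] [Conj and] [VP [V offered] [NP [Det that] [AP [Adj brilliant]] [N student]]]]]
The smallest constituent containing 'some student observed and offered that' is the S spanning 'some student observed and offered that brilliant student'; no single node in the tree dominates exactly the given words.

No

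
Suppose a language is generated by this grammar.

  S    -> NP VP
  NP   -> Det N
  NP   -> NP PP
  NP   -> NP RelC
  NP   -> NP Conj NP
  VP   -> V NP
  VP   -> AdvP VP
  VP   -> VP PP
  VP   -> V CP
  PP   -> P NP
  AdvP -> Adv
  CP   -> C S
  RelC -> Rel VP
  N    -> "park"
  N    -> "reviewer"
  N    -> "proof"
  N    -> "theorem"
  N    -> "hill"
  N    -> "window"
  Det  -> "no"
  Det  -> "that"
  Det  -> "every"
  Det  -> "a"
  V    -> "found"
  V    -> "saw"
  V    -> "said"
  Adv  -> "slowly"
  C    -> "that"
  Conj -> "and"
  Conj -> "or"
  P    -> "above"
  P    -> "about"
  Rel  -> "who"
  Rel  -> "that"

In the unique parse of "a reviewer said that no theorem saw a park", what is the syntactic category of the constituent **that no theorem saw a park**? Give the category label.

CP

S
  NP
    Det: a
    N: reviewer
  VP
    V: said
    CP
      C: that
      S
        NP
          Det: no
          N: theorem
        VP
          V: saw
          NP
            Det: a
            N: park
The span 'that no theorem saw a park' is the CP node built by CP → C S.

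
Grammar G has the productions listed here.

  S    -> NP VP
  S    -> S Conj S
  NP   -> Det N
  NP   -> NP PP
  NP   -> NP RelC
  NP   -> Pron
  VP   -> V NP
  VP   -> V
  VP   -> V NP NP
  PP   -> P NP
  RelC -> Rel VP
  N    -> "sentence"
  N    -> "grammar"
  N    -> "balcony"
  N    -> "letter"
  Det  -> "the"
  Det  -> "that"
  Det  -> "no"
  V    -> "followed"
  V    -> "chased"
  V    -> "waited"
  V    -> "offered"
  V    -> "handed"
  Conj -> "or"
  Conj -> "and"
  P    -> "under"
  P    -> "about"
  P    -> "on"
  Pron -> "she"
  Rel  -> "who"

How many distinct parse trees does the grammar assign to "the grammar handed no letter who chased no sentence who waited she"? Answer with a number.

Two of the 6 distinct bracketings:
[S [NP [Det the] [N grammar]] [VP [V handed] [NP [NP [Det no] [N letter]] [RelC [Rel who] [VP [V chased] [NP [NP [Det no] [N sentence]] [RelC [Rel who] [VP [V waited] [NP [Pron she]]]]]]]]]]
[S [NP [Det the] [N grammar]] [VP [V handed] [NP [NP [Det no] [N letter]] [RelC [Rel who] [VP [V chased] [NP [NP [Det no] [N sentence]] [RelC [Rel who] [VP [V waited]]]] [NP [Pron she]]]]]]]
The difference turns on whether VP → V is used at the relevant span, versus an alternative expansion of VP.

6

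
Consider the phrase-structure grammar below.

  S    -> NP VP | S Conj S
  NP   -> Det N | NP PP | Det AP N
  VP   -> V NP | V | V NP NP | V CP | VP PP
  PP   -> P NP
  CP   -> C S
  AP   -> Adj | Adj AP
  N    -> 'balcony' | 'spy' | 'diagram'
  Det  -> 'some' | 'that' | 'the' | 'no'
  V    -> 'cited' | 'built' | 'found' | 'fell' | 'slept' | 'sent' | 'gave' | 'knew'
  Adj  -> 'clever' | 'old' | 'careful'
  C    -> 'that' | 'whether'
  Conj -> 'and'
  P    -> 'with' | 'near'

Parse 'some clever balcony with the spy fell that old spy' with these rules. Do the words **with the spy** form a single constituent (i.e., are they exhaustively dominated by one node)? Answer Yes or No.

[S [NP [NP [Det some] [AP [Adj clever]] [N balcony]] [PP [P with] [NP [Det the] [N spy]]]] [VP [V fell] [NP [Det that] [AP [Adj old]] [N spy]]]]
The words 'with the spy' are exhaustively dominated by a single PP node (built by PP → P NP), so they form a constituent.

Yes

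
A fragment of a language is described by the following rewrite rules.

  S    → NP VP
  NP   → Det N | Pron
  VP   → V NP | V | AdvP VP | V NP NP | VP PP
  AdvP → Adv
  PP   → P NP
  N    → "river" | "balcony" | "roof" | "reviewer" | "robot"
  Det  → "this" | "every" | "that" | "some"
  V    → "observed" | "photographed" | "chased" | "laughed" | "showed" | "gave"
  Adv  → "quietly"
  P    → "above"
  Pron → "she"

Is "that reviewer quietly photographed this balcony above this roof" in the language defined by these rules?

Grammatical

[S [NP [Det that] [N reviewer]] [VP [AdvP [Adv quietly]] [VP [VP [V photographed] [NP [Det this] [N balcony]]] [PP [P above] [NP [Det this] [N roof]]]]]]
Each bracket corresponds to one application of a listed rule, so the string is derivable from S.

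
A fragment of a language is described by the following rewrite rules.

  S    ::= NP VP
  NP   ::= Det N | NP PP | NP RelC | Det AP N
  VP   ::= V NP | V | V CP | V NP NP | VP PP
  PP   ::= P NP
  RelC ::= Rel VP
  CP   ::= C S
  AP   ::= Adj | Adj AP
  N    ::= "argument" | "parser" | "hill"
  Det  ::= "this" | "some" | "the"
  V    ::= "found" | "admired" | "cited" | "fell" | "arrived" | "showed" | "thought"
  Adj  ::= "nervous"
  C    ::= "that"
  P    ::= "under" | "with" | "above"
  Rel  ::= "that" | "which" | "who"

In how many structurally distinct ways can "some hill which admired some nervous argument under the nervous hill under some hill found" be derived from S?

Two of the 9 distinct bracketings:
[S [NP [NP [NP [Det some] [N hill]] [RelC [Rel which] [VP [V admired] [NP [Det some] [AP [Adj nervous]] [N argument]]]]] [PP [P under] [NP [NP [Det the] [AP [Adj nervous]] [N hill]] [PP [P under] [NP [Det some] [N hill]]]]]] [VP [V found]]]
[S [NP [NP [NP [NP [Det some] [N hill]] [RelC [Rel which] [VP [V admired] [NP [Det some] [AP [Adj nervous]] [N argument]]]]] [PP [P under] [NP [Det the] [AP [Adj nervous]] [N hill]]]] [PP [P under] [NP [Det some] [N hill]]]] [VP [V found]]]
The trees differ in how a recursive rule is bracketed over the same span.

9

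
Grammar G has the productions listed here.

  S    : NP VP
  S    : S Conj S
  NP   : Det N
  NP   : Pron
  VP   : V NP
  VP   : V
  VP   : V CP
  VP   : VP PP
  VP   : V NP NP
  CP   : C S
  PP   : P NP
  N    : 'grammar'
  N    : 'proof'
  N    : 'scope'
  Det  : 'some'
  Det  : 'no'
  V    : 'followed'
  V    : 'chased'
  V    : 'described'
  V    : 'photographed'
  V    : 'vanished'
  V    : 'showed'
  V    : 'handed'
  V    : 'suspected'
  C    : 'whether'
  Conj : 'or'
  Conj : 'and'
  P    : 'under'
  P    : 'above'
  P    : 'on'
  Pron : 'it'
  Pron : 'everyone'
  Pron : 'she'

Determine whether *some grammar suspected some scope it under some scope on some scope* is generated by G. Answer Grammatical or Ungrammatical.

S
  NP
    Det: some
    N: grammar
  VP
    VP
      VP
        V: suspected
        NP
          Det: some
          N: scope
        NP
          Pron: it
      PP
        P: under
        NP
          Det: some
          N: scope
    PP
      P: on
      NP
        Det: some
        N: scope
Every word is introduced by a lexical rule and the phrasal rules combine the resulting categories into a single S.

Grammatical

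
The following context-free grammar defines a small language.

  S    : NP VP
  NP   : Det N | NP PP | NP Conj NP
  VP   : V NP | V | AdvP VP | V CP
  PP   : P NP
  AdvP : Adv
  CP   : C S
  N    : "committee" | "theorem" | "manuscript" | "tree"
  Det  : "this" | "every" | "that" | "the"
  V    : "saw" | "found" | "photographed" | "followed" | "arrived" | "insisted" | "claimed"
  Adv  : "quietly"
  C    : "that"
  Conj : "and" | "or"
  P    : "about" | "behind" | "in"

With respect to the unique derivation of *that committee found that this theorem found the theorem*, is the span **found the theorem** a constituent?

[S [NP [Det that] [N committee]] [VP [V found] [CP [C that] [S [NP [Det this] [N theorem]] [VP [V found] [NP [Det the] [N theorem]]]]]]]
The words 'found the theorem' are exhaustively dominated by a single VP node (built by VP → V NP), so they form a constituent.

Yes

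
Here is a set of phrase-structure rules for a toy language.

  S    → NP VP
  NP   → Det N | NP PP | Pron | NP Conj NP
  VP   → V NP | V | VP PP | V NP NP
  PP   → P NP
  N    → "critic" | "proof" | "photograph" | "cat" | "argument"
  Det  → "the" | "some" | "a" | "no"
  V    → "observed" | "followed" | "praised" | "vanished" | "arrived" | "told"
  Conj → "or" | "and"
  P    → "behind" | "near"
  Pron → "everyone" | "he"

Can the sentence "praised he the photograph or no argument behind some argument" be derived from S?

Ungrammatical

For S → NP VP, no prefix of the string parses as an NP.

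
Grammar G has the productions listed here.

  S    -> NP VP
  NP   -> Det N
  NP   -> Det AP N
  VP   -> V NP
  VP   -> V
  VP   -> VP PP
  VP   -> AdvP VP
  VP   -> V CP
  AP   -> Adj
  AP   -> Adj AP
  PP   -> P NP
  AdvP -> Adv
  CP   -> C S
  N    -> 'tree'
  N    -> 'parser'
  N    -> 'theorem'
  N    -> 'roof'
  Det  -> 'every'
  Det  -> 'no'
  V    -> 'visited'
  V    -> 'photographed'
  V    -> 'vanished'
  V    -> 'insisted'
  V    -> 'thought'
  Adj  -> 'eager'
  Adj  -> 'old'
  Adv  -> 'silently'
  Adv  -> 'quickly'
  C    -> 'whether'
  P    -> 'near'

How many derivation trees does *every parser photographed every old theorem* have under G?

[S [NP [Det every] [N parser]] [VP [V photographed] [NP [Det every] [AP [Adj old]] [N theorem]]]]
No rule offers an alternative attachment or grouping for any span, so this is the only derivation.

1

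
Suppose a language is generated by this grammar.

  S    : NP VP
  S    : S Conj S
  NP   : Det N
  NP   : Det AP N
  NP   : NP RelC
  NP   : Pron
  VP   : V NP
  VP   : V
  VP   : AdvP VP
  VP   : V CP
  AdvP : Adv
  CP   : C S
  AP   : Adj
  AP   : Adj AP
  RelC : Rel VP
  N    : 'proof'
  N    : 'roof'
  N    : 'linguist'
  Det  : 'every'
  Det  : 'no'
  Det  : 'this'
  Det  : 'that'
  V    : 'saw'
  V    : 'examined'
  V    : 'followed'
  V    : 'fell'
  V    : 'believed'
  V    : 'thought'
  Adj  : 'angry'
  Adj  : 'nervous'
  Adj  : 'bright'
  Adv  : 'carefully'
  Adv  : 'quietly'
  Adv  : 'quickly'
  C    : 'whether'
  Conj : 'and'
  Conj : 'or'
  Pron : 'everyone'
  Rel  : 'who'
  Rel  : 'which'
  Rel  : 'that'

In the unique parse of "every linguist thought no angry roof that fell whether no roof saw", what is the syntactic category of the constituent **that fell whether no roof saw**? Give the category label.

RelC

[S [NP [Det every] [N linguist]] [VP [V thought] [NP [NP [Det no] [AP [Adj angry]] [N roof]] [RelC [Rel that] [VP [V fell] [CP [C whether] [S [NP [Det no] [N roof]] [VP [V saw]]]]]]]]]
The span 'that fell whether no roof saw' is the RelC node built by RelC → Rel VP.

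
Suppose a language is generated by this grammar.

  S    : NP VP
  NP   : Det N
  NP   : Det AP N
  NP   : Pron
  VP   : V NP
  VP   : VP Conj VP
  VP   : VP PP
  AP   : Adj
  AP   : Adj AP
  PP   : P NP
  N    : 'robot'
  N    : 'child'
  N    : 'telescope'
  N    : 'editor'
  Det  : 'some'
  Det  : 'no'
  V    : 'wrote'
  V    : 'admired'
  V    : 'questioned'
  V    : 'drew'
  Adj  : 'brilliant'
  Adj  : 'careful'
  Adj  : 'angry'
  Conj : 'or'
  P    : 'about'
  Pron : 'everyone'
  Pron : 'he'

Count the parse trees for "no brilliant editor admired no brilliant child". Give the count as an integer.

[S [NP [Det no] [AP [Adj brilliant]] [N editor]] [VP [V admired] [NP [Det no] [AP [Adj brilliant]] [N child]]]]
No rule offers an alternative attachment or grouping for any span, so this is the only derivation.

1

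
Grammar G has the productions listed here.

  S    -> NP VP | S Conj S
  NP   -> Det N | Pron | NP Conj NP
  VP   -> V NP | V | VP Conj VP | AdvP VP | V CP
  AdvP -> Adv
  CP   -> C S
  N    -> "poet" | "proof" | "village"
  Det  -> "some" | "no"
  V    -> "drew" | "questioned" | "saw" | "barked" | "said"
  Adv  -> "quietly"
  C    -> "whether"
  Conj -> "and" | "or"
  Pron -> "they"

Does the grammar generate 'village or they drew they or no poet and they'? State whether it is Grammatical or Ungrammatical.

Ungrammatical

For S → NP VP, no prefix of the string parses as an NP. The alternative S rule S → S Conj S likewise has no satisfying split.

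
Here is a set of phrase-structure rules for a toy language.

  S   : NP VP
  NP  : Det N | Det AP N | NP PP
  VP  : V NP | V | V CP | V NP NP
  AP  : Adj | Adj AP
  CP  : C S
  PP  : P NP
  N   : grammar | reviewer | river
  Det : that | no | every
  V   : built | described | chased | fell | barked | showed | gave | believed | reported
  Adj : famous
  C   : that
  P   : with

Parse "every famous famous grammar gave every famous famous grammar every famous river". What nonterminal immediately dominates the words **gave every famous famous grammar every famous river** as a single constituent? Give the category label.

[S [NP [Det every] [AP [Adj famous] [AP [Adj famous]]] [N grammar]] [VP [V gave] [NP [Det every] [AP [Adj famous] [AP [Adj famous]]] [N grammar]] [NP [Det every] [AP [Adj famous]] [N river]]]]
The span 'gave every famous famous grammar every famous river' is the VP node built by VP → V NP NP.

VP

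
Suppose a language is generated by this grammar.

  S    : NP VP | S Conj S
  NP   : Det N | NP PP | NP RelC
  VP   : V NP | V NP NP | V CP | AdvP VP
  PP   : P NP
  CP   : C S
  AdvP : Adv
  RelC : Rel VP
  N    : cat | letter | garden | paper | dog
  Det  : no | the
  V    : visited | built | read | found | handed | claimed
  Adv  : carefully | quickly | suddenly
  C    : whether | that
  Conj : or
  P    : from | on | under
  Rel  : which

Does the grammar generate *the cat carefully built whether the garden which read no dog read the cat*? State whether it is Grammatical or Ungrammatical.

Grammatical

S
  NP
    Det: the
    N: cat
  VP
    AdvP
      Adv: carefully
    VP
      V: built
      CP
        C: whether
        S
          NP
            NP
              Det: the
              N: garden
            RelC
              Rel: which
              VP
                V: read
                NP
                  Det: no
                  N: dog
          VP
            V: read
            NP
              Det: the
              N: cat
The bracketing above is licensed at every node by one of the given productions, with S at the root.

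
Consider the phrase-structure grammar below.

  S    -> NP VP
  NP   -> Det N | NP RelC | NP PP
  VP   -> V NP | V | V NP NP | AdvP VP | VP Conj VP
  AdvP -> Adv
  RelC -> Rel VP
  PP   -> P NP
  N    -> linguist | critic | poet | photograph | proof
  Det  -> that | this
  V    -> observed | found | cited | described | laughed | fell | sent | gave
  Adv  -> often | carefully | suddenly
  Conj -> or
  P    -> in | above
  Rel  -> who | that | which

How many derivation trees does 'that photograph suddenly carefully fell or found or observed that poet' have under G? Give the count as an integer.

9

Two of the 9 distinct bracketings:
[S [NP [Det that] [N photograph]] [VP [AdvP [Adv suddenly]] [VP [AdvP [Adv carefully]] [VP [VP [V fell]] [Conj or] [VP [VP [V found]] [Conj or] [VP [V observed] [NP [Det that] [N poet]]]]]]]]
[S [NP [Det that] [N photograph]] [VP [AdvP [Adv suddenly]] [VP [AdvP [Adv carefully]] [VP [VP [VP [V fell]] [Conj or] [VP [V found]]] [Conj or] [VP [V observed] [NP [Det that] [N poet]]]]]]]
The trees differ in how a recursive rule is bracketed over the same span.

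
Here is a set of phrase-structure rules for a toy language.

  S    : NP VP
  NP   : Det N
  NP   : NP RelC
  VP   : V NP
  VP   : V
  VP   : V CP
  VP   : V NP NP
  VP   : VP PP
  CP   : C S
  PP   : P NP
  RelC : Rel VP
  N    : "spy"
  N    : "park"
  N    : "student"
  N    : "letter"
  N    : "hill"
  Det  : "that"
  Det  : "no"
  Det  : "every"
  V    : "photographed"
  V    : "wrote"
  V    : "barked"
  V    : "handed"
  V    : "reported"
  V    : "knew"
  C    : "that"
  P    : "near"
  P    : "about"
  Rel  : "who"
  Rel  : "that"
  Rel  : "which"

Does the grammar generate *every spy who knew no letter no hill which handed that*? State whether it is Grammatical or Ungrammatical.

For S → NP VP, every NP-prefix leaves a non-VP remainder: after 'every spy' the remainder is not a VP; after 'every spy who knew' the remainder is not a VP; after 'every spy who knew no letter' the remainder is not a VP (and 2 more).

Ungrammatical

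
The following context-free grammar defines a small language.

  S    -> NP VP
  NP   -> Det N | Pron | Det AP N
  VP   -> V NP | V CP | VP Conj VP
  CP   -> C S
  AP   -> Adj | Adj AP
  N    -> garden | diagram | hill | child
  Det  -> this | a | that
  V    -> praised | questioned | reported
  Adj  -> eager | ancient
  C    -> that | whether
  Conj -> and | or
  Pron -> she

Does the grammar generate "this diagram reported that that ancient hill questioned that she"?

Ungrammatical

For S → NP VP, the only prefix that parses as NP is 'this diagram', but the remainder 'reported that that ancient hill questioned that she' is not a VP under these rules.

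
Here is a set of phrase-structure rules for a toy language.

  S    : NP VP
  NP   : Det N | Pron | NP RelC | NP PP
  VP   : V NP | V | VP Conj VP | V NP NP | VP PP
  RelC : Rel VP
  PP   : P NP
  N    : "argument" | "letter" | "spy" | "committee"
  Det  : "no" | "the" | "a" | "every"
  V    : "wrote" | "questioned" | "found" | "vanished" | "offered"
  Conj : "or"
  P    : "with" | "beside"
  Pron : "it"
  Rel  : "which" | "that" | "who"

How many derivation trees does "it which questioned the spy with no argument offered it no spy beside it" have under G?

Two of the 6 distinct bracketings:
[S [NP [NP [Pron it]] [RelC [Rel which] [VP [V questioned] [NP [NP [Det the] [N spy]] [PP [P with] [NP [Det no] [N argument]]]]]]] [VP [V offered] [NP [Pron it]] [NP [NP [Det no] [N spy]] [PP [P beside] [NP [Pron it]]]]]]
[S [NP [NP [Pron it]] [RelC [Rel which] [VP [V questioned] [NP [NP [Det the] [N spy]] [PP [P with] [NP [Det no] [N argument]]]]]]] [VP [VP [V offered] [NP [Pron it]] [NP [Det no] [N spy]]] [PP [P beside] [NP [Pron it]]]]]
The difference turns on whether VP → VP PP is used at the relevant span, versus an alternative expansion of VP.

6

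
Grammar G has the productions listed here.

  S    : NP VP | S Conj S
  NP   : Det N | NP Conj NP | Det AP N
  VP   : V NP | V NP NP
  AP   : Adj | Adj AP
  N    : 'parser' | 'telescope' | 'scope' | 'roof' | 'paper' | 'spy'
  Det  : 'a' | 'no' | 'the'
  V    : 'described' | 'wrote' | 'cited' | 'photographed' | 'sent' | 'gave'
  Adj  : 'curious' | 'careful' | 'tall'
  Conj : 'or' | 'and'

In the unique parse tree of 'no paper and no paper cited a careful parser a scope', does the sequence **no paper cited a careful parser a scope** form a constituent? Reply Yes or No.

No

[S [NP [NP [Det no] [N paper]] [Conj and] [NP [Det no] [N paper]]] [VP [V cited] [NP [Det a] [AP [Adj careful]] [N parser]] [NP [Det a] [N scope]]]]
The smallest constituent containing 'no paper cited a careful parser a scope' is the S spanning 'no paper and no paper cited a careful parser a scope'; no single node in the tree dominates exactly the given words.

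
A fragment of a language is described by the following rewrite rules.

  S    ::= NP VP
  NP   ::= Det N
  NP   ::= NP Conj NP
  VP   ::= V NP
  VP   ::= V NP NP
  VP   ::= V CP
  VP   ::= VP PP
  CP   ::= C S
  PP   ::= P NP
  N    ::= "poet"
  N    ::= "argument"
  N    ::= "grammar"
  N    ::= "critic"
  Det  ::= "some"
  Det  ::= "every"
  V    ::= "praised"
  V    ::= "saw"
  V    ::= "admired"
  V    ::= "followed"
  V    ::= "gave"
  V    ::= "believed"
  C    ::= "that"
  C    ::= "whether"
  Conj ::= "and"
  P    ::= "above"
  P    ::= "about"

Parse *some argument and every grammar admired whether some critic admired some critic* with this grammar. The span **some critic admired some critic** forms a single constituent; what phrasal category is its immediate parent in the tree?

S
  NP
    NP
      Det: some
      N: argument
    Conj: and
    NP
      Det: every
      N: grammar
  VP
    V: admired
    CP
      C: whether
      S
        NP
          Det: some
          N: critic
        VP
          V: admired
          NP
            Det: some
            N: critic
The span 'some critic admired some critic' is the S node built by S → NP VP.
Its mother is the CP built by CP → C S.

CP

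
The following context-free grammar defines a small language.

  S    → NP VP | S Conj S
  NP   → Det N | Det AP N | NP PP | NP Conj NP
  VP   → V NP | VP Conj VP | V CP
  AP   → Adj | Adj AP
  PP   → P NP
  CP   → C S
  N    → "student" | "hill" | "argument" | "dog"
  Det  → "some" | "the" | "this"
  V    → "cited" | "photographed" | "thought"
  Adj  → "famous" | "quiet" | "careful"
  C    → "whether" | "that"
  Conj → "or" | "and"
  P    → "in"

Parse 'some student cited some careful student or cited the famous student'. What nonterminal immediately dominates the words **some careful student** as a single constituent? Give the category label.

NP

[S [NP [Det some] [N student]] [VP [VP [V cited] [NP [Det some] [AP [Adj careful]] [N student]]] [Conj or] [VP [V cited] [NP [Det the] [AP [Adj famous]] [N student]]]]]
The span 'some careful student' is the NP node built by NP → Det AP N.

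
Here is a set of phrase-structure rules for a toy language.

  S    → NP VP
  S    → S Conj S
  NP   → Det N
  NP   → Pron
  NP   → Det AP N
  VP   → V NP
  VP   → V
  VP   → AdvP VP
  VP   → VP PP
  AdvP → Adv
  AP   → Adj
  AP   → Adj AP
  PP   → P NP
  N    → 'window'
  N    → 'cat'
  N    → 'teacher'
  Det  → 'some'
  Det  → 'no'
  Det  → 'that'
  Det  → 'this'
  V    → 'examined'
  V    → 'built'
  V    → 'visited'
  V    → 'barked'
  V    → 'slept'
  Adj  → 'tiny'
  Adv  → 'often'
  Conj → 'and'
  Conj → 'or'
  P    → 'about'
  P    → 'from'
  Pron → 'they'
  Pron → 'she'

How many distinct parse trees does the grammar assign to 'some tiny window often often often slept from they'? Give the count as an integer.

4

Two of the 4 distinct bracketings:
[S [NP [Det some] [AP [Adj tiny]] [N window]] [VP [AdvP [Adv often]] [VP [AdvP [Adv often]] [VP [AdvP [Adv often]] [VP [VP [V slept]] [PP [P from] [NP [Pron they]]]]]]]]
[S [NP [Det some] [AP [Adj tiny]] [N window]] [VP [AdvP [Adv often]] [VP [AdvP [Adv often]] [VP [VP [AdvP [Adv often]] [VP [V slept]]] [PP [P from] [NP [Pron they]]]]]]]
The trees differ in how a recursive rule is bracketed over the same span.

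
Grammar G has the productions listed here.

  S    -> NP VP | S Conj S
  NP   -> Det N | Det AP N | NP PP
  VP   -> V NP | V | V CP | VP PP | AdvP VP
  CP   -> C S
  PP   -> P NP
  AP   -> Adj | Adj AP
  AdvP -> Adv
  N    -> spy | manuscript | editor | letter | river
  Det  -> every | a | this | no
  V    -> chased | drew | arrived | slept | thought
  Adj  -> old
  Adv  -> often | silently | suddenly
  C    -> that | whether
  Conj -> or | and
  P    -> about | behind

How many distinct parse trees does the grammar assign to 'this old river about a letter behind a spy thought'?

The two bracketings:
[S [NP [NP [Det this] [AP [Adj old]] [N river]] [PP [P about] [NP [NP [Det a] [N letter]] [PP [P behind] [NP [Det a] [N spy]]]]]] [VP [V thought]]]
[S [NP [NP [NP [Det this] [AP [Adj old]] [N river]] [PP [P about] [NP [Det a] [N letter]]]] [PP [P behind] [NP [Det a] [N spy]]]] [VP [V thought]]]
The trees differ in how a recursive rule is bracketed over the same span.

2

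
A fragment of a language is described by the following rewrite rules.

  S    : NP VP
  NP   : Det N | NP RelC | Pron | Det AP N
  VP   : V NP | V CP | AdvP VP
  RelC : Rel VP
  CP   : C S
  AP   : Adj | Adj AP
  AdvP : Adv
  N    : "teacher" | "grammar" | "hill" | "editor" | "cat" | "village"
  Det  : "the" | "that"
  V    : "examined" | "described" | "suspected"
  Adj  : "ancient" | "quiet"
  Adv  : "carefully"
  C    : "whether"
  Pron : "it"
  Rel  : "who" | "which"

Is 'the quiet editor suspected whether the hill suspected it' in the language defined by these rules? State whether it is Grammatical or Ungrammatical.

Grammatical

[S [NP [Det the] [AP [Adj quiet]] [N editor]] [VP [V suspected] [CP [C whether] [S [NP [Det the] [N hill]] [VP [V suspected] [NP [Pron it]]]]]]]
The bracketing above is licensed at every node by one of the given productions, with S at the root.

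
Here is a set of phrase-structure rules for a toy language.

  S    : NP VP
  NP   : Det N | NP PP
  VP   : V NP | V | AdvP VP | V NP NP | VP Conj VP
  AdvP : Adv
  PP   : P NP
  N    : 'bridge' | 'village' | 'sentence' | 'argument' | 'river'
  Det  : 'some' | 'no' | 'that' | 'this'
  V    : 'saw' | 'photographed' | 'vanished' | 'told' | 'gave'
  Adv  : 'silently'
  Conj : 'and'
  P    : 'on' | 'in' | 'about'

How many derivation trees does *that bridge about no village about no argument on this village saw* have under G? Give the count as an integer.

Two of the 5 distinct bracketings:
[S [NP [NP [Det that] [N bridge]] [PP [P about] [NP [NP [Det no] [N village]] [PP [P about] [NP [NP [Det no] [N argument]] [PP [P on] [NP [Det this] [N village]]]]]]]] [VP [V saw]]]
[S [NP [NP [Det that] [N bridge]] [PP [P about] [NP [NP [NP [Det no] [N village]] [PP [P about] [NP [Det no] [N argument]]]] [PP [P on] [NP [Det this] [N village]]]]]] [VP [V saw]]]
The trees differ in how a recursive rule is bracketed over the same span.

5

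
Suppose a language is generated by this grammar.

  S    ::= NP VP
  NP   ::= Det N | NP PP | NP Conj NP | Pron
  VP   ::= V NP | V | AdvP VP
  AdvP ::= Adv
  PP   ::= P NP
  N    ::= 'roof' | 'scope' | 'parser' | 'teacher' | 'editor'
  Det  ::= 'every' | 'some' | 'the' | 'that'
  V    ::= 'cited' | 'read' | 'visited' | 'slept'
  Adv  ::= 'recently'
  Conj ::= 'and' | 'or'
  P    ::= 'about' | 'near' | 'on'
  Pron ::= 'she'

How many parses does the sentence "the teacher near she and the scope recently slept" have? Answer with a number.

2

The two bracketings:
[S [NP [NP [Det the] [N teacher]] [PP [P near] [NP [NP [Pron she]] [Conj and] [NP [Det the] [N scope]]]]] [VP [AdvP [Adv recently]] [VP [V slept]]]]
[S [NP [NP [NP [Det the] [N teacher]] [PP [P near] [NP [Pron she]]]] [Conj and] [NP [Det the] [N scope]]] [VP [AdvP [Adv recently]] [VP [V slept]]]]
The trees differ in how a recursive rule is bracketed over the same span.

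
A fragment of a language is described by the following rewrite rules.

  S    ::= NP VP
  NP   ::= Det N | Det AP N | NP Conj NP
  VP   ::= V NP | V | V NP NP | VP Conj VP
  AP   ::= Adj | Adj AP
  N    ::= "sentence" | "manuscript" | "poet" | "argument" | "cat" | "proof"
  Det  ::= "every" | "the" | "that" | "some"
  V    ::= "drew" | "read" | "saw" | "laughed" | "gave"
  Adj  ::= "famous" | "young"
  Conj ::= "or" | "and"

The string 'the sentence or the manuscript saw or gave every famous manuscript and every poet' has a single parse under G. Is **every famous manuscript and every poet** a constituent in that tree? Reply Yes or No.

[S [NP [NP [Det the] [N sentence]] [Conj or] [NP [Det the] [N manuscript]]] [VP [VP [V saw]] [Conj or] [VP [V gave] [NP [NP [Det every] [AP [Adj famous]] [N manuscript]] [Conj and] [NP [Det every] [N poet]]]]]]
The words 'every famous manuscript and every poet' are exhaustively dominated by a single NP node (built by NP → NP Conj NP), so they form a constituent.

Yes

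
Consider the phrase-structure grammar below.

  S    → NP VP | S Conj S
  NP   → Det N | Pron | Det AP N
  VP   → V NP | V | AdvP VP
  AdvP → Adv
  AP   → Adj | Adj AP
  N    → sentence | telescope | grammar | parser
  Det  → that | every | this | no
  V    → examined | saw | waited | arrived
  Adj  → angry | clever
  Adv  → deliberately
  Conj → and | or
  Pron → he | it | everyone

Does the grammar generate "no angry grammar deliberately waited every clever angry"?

For S → NP VP, the only prefix that parses as NP is 'no angry grammar', but the remainder 'deliberately waited every clever angry' is not a VP under these rules. The alternative S rule S → S Conj S likewise has no satisfying split.

Ungrammatical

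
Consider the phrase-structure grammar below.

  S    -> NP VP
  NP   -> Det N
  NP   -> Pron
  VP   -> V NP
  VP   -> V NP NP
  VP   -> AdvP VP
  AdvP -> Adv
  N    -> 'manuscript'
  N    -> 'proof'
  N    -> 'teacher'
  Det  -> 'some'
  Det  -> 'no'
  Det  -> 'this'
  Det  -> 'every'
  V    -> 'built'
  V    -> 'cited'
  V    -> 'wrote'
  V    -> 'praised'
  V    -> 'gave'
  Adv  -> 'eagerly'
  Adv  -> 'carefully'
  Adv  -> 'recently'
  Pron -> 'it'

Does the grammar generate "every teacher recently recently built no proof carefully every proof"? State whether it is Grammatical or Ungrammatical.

An Adv word can never sit immediately before a Det word in any string this grammar generates, so the substring 'carefully every' rules out a derivation.

Ungrammatical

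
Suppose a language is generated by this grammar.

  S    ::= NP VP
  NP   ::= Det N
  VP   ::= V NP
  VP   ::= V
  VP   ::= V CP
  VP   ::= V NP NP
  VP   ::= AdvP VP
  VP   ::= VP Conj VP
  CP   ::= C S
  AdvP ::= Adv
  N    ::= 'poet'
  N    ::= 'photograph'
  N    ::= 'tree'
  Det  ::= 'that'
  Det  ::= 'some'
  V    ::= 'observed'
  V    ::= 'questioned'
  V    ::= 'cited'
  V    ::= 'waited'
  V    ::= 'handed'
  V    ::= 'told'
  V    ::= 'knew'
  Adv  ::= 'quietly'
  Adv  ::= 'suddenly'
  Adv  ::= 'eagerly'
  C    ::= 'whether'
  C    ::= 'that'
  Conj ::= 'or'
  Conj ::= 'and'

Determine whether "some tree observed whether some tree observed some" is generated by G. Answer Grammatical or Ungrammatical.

For S → NP VP, the only prefix that parses as NP is 'some tree', but the remainder 'observed whether some tree observed some' is not a VP under these rules.

Ungrammatical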